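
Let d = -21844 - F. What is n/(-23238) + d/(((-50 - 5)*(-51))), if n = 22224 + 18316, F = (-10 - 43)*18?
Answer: -19971884/2172753 ≈ -9.1920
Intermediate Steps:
F = -954 (F = -53*18 = -954)
n = 40540
d = -20890 (d = -21844 - 1*(-954) = -21844 + 954 = -20890)
n/(-23238) + d/(((-50 - 5)*(-51))) = 40540/(-23238) - 20890*(-1/(51*(-50 - 5))) = 40540*(-1/23238) - 20890/((-55*(-51))) = -20270/11619 - 20890/2805 = -20270/11619 - 20890*1/2805 = -20270/11619 - 4178/561 = -19971884/2172753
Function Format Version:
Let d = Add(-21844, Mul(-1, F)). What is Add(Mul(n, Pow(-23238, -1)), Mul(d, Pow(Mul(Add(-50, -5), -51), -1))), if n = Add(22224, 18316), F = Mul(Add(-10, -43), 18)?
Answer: Rational(-19971884, 2172753) ≈ -9.1920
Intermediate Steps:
F = -954 (F = Mul(-53, 18) = -954)
n = 40540
d = -20890 (d = Add(-21844, Mul(-1, -954)) = Add(-21844, 954) = -20890)
Add(Mul(n, Pow(-23238, -1)), Mul(d, Pow(Mul(Add(-50, -5), -51), -1))) = Add(Mul(40540, Pow(-23238, -1)), Mul(-20890, Pow(Mul(Add(-50, -5), -51), -1))) = Add(Mul(40540, Rational(-1, 23238)), Mul(-20890, Pow(Mul(-55, -51), -1))) = Add(Rational(-20270, 11619), Mul(-20890, Pow(2805, -1))) = Add(Rational(-20270, 11619), Mul(-20890, Rational(1, 2805))) = Add(Rational(-20270, 11619), Rational(-4178, 561)) = Rational(-19971884, 2172753)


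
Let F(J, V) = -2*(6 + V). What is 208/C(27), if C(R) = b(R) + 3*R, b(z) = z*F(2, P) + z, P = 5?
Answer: -104/243 ≈ -0.42798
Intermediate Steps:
F(J, V) = -12 - 2*V
b(z) = -21*z (b(z) = z*(-12 - 2*5) + z = z*(-12 - 10) + z = z*(-22) + z = -22*z + z = -21*z)
C(R) = -18*R (C(R) = -21*R + 3*R = -18*R)
208/C(27) = 208/((-18*27)) = 208/(-486) = 208*(-1/486) = -104/243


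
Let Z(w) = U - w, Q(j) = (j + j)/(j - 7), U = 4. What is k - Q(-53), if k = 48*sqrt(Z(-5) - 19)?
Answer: -53/30 + 48*I*sqrt(10) ≈ -1.7667 + 151.79*I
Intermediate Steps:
Q(j) = 2*j/(-7 + j) (Q(j) = (2*j)/(-7 + j) = 2*j/(-7 + j))
Z(w) = 4 - w
k = 48*I*sqrt(10) (k = 48*sqrt((4 - 1*(-5)) - 19) = 48*sqrt((4 + 5) - 19) = 48*sqrt(9 - 19) = 48*sqrt(-10) = 48*(I*sqrt(10)) = 48*I*sqrt(10) ≈ 151.79*I)
k - Q(-53) = 48*I*sqrt(10) - 2*(-53)/(-7 - 53) = 48*I*sqrt(10) - 2*(-53)/(-60) = 48*I*sqrt(10) - 2*(-53)*(-1)/60 = 48*I*sqrt(10) - 1*53/30 = 48*I*sqrt(10) - 53/30 = -53/30 + 48*I*sqrt(10)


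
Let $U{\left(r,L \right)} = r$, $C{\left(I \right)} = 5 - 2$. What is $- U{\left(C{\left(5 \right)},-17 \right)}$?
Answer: $-3$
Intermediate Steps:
$C{\left(I \right)} = 3$
$- U{\left(C{\left(5 \right)},-17 \right)} = \left(-1\right) 3 = -3$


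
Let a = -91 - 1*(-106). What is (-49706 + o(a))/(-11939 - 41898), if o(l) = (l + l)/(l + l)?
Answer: 49705/53837 ≈ 0.92325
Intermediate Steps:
a = 15 (a = -91 + 106 = 15)
o(l) = 1 (o(l) = (2*l)/((2*l)) = (2*l)*(1/(2*l)) = 1)
(-49706 + o(a))/(-11939 - 41898) = (-49706 + 1)/(-11939 - 41898) = -49705/(-53837) = -49705*(-1/53837) = 49705/53837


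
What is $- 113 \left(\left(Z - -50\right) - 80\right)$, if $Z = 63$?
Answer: $-3729$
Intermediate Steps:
$- 113 \left(\left(Z - -50\right) - 80\right) = - 113 \left(\left(63 - -50\right) - 80\right) = - 113 \left(\left(63 + 50\right) - 80\right) = - 113 \left(113 - 80\right) = \left(-113\right) 33 = -3729$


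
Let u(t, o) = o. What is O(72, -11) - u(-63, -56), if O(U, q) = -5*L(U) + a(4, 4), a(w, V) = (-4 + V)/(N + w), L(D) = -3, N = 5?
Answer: 71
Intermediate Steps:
a(w, V) = (-4 + V)/(5 + w)
O(U, q) = 15 (O(U, q) = -5*(-3) + (-4 + 4)/(5 + 4) = 15 + 0/9 = 15 + (1/9)*0 = 15 + 0 = 15)
O(72, -11) - u(-63, -56) = 15 - 1*(-56) = 15 + 56 = 71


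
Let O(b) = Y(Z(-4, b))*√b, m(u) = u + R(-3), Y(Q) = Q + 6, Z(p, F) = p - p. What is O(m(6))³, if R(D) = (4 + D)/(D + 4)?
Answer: 1512*√7 ≈ 4000.4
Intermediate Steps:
Z(p, F) = 0
R(D) = 1 (R(D) = (4 + D)/(4 + D) = 1)
Y(Q) = 6 + Q
m(u) = 1 + u (m(u) = u + 1 = 1 + u)
O(b) = 6*√b (O(b) = (6 + 0)*√b = 6*√b)
O(m(6))³ = (6*√(1 + 6))³ = (6*√7)³ = 1512*√7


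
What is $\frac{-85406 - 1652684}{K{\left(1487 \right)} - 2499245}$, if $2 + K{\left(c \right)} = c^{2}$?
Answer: $\frac{869045}{144039} \approx 6.0334$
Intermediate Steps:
$K{\left(c \right)} = -2 + c^{2}$
$\frac{-85406 - 1652684}{K{\left(1487 \right)} - 2499245} = \frac{-85406 - 1652684}{\left(-2 + 1487^{2}\right) - 2499245} = - \frac{1738090}{\left(-2 + 2211169\right) - 2499245} = - \frac{1738090}{2211167 - 2499245} = - \frac{1738090}{-288078} = \left(-1738090\right) \left(- \frac{1}{288078}\right) = \frac{869045}{144039}$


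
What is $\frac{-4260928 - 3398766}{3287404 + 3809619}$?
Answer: $- \frac{7659694}{7097023} \approx -1.0793$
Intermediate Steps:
$\frac{-4260928 - 3398766}{3287404 + 3809619} = - \frac{7659694}{7097023}$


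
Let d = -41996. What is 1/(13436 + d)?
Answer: -1/28560 ≈ -3.5014e-5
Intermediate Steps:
1/(13436 + d) = 1/(13436 - 41996) = 1/(-28560) = -1/28560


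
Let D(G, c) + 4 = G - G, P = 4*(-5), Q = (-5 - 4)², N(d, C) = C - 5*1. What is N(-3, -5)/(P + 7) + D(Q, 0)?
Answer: -42/13 ≈ -3.2308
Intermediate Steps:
N(d, C) = -5 + C (N(d, C) = C - 5 = -5 + C)
Q = 81 (Q = (-9)² = 81)
P = -20
D(G, c) = -4 (D(G, c) = -4 + (G - G) = -4 + 0 = -4)
N(-3, -5)/(P + 7) + D(Q, 0) = (-5 - 5)/(-20 + 7) - 4 = -10/(-13) - 4 = -10*(-1/13) - 4 = 10/13 - 4 = -42/13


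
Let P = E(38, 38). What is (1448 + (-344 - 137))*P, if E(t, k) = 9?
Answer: 8703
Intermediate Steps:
P = 9
(1448 + (-344 - 137))*P = (1448 + (-344 - 137))*9 = (1448 - 481)*9 = 967*9 = 8703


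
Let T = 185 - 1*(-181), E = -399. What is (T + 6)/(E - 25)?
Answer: -93/106 ≈ -0.87736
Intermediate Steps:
T = 366 (T = 185 + 181 = 366)
(T + 6)/(E - 25) = (366 + 6)/(-399 - 25) = 372/(-424) = 372*(-1/424) = -93/106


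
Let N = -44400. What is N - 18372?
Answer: -62772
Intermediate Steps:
N - 18372 = -44400 - 18372 = -62772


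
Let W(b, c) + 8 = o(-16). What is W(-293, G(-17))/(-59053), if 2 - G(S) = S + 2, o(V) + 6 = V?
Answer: 30/59053 ≈ 0.00050802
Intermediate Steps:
o(V) = -6 + V
G(S) = -S (G(S) = 2 - (S + 2) = 2 - (2 + S) = 2 + (-2 - S) = -S)
W(b, c) = -30 (W(b, c) = -8 + (-6 - 16) = -8 - 22 = -30)
W(-293, G(-17))/(-59053) = -30/(-59053) = -30*(-1/59053) = 30/59053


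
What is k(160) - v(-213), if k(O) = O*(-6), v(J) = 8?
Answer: -968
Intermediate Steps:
k(O) = -6*O
k(160) - v(-213) = -6*160 - 1*8 = -960 - 8 = -968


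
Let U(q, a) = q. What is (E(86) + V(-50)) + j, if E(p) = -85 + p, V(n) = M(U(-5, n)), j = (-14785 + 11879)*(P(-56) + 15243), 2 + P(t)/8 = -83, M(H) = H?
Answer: -42320082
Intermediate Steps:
P(t) = -680 (P(t) = -16 + 8*(-83) = -16 - 664 = -680)
j = -42320078 (j = (-14785 + 11879)*(-680 + 15243) = -2906*14563 = -42320078)
V(n) = -5
(E(86) + V(-50)) + j = ((-85 + 86) - 5) - 42320078 = (1 - 5) - 42320078 = -4 - 42320078 = -42320082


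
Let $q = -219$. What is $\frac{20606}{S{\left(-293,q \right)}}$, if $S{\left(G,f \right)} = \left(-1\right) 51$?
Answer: $- \frac{20606}{51} \approx -404.04$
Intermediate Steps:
$S{\left(G,f \right)} = -51$
$\frac{20606}{S{\left(-293,q \right)}} = \frac{20606}{-51} = 20606 \left(- \frac{1}{51}\right) = - \frac{20606}{51}$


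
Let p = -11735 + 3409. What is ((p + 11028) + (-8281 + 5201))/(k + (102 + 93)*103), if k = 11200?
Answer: -378/31285 ≈ -0.012082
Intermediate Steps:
p = -8326
((p + 11028) + (-8281 + 5201))/(k + (102 + 93)*103) = ((-8326 + 11028) + (-8281 + 5201))/(11200 + (102 + 93)*103) = (2702 - 3080)/(11200 + 195*103) = -378/(11200 + 20085) = -378/31285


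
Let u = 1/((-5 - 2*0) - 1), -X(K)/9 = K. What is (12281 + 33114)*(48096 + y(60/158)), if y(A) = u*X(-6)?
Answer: 2182909365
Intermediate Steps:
X(K) = -9*K
u = -⅙ (u = 1/((-5 + 0) - 1) = 1/(-5 - 1) = 1/(-6) = -⅙ ≈ -0.16667)
y(A) = -9 (y(A) = -(-3)*(-6)/2 = -⅙*54 = -9)
(12281 + 33114)*(48096 + y(60/158)) = (12281 + 33114)*(48096 - 9) = 45395*48087 = 2182909365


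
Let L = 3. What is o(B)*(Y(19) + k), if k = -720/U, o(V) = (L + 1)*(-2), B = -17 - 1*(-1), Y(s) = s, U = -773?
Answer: -123256/773 ≈ -159.45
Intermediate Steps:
B = -16 (B = -17 + 1 = -16)
o(V) = -8 (o(V) = (3 + 1)*(-2) = 4*(-2) = -8)
k = 720/773 (k = -720/(-773) = -720*(-1/773) = 720/773 ≈ 0.93144)
o(B)*(Y(19) + k) = -8*(19 + 720/773) = -8*15407/773 = -123256/773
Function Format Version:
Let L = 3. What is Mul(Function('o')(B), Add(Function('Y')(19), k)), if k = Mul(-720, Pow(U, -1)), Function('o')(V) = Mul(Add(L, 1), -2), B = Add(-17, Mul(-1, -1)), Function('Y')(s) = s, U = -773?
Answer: Rational(-123256, 773) ≈ -159.45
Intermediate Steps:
B = -16 (B = Add(-17, 1) = -16)
Function('o')(V) = -8 (Function('o')(V) = Mul(Add(3, 1), -2) = Mul(4, -2) = -8)
k = Rational(720, 773) (k = Mul(-720, Pow(-773, -1)) = Mul(-720, Rational(-1, 773)) = Rational(720, 773) ≈ 0.93144)
Mul(Function('o')(B), Add(Function('Y')(19), k)) = Mul(-8, Add(19, Rational(720, 773))) = Mul(-8, Rational(15407, 773)) = Rational(-123256, 773)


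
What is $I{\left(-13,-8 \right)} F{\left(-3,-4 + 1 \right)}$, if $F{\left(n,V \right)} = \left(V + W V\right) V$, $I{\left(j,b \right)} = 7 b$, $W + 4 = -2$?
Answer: $2520$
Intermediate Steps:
$W = -6$ ($W = -4 - 2 = -6$)
$F{\left(n,V \right)} = - 5 V^{2}$ ($F{\left(n,V \right)} = \left(V - 6 V\right) V = - 5 V V = - 5 V^{2}$)
$I{\left(-13,-8 \right)} F{\left(-3,-4 + 1 \right)} = 7 \left(-8\right) \left(- 5 \left(-4 + 1\right)^{2}\right) = - 56 \left(- 5 \left(-3\right)^{2}\right) = - 56 \left(\left(-5\right) 9\right) = \left(-56\right) \left(-45\right) = 2520$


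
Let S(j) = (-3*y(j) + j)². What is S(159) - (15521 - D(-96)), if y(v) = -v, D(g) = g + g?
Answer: 388783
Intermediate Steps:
D(g) = 2*g
S(j) = 16*j² (S(j) = (-(-3)*j + j)² = (3*j + j)² = (4*j)² = 16*j²)
S(159) - (15521 - D(-96)) = 16*159² - (15521 - 2*(-96)) = 16*25281 - (15521 - 1*(-192)) = 404496 - (15521 + 192) = 404496 - 1*15713 = 404496 - 15713 = 388783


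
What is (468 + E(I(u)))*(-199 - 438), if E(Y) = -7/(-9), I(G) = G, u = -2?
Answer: -2687503/9 ≈ -2.9861e+5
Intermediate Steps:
E(Y) = 7/9 (E(Y) = -7*(-1/9) = 7/9)
(468 + E(I(u)))*(-199 - 438) = (468 + 7/9)*(-199 - 438) = (4219/9)*(-637) = -2687503/9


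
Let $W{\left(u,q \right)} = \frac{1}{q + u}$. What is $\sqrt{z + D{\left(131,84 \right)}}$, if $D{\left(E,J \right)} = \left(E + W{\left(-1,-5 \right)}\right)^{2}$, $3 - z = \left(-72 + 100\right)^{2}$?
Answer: $\frac{\sqrt{588109}}{6} \approx 127.81$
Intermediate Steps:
$z = -781$ ($z = 3 - \left(-72 + 100\right)^{2} = 3 - 28^{2} = 3 - 784 = -781$)
$D{\left(E,J \right)} = \left(- \frac{1}{6} + E\right)^{2}$ ($D{\left(E,J \right)} = \left(E + \frac{1}{-5 - 1}\right)^{2} = \left(E + \frac{1}{-6}\right)^{2} = \left(E - \frac{1}{6}\right)^{2} = \left(- \frac{1}{6} + E\right)^{2}$)
$\sqrt{z + D{\left(131,84 \right)}} = \sqrt{-781 + \frac{\left(-1 + 6 \cdot 131\right)^{2}}{36}} = \sqrt{-781 + \frac{\left(-1 + 786\right)^{2}}{36}} = \sqrt{-781 + \frac{785^{2}}{36}} = \sqrt{-781 + \frac{1}{36} \cdot 616225} = \sqrt{-781 + \frac{616225}{36}} = \sqrt{\frac{588109}{36}} = \frac{\sqrt{588109}}{6}$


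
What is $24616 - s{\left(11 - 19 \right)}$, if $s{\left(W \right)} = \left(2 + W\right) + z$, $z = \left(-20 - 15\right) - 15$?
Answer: $24672$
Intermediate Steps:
$z = -50$ ($z = -35 - 15 = -50$)
$s{\left(W \right)} = -48 + W$ ($s{\left(W \right)} = \left(2 + W\right) - 50 = -48 + W$)
$24616 - s{\left(11 - 19 \right)} = 24616 - \left(-48 + \left(11 - 19\right)\right) = 24616 - \left(-48 - 8\right) = 24616 - -56 = 24616 + 56 = 24672$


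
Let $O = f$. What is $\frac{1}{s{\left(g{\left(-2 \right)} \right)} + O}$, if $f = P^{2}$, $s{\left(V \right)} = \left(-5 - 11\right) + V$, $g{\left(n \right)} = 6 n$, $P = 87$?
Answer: $\frac{1}{7541} \approx 0.00013261$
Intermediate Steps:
$s{\left(V \right)} = -16 + V$
$f = 7569$ ($f = 87^{2} = 7569$)
$O = 7569$
$\frac{1}{s{\left(g{\left(-2 \right)} \right)} + O} = \frac{1}{\left(-16 + 6 \left(-2\right)\right) + 7569} = \frac{1}{\left(-16 - 12\right) + 7569} = \frac{1}{-28 + 7569} = \frac{1}{7541}$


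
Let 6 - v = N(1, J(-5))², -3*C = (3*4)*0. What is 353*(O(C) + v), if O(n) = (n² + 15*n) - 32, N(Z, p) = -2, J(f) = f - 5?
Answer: -10590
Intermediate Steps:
J(f) = -5 + f
C = 0 (C = -3*4*0/3 = -4*0 = -⅓*0 = 0)
O(n) = -32 + n² + 15*n
v = 2 (v = 6 - 1*(-2)² = 6 - 1*4 = 6 - 4 = 2)
353*(O(C) + v) = 353*((-32 + 0² + 15*0) + 2) = 353*((-32 + 0 + 0) + 2) = 353*(-32 + 2) = 353*(-30) = -10590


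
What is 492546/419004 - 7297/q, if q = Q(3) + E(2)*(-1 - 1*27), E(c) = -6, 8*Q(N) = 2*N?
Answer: -6417163/152550 ≈ -42.066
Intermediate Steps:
Q(N) = N/4 (Q(N) = (2*N)/8 = N/4)
q = 675/4 (q = (¼)*3 - 6*(-1 - 1*27) = ¾ - 6*(-1 - 27) = ¾ - 6*(-28) = ¾ + 168 = 675/4 ≈ 168.75)
492546/419004 - 7297/q = 492546/419004 - 7297/675/4 = 492546*(1/419004) - 7297*4/675 = 797/678 - 29188/675 = -6417163/152550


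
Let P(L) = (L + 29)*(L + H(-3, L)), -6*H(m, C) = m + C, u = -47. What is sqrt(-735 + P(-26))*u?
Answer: -47*I*sqrt(3194)/2 ≈ -1328.1*I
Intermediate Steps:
H(m, C) = -C/6 - m/6 (H(m, C) = -(m + C)/6 = -(C + m)/6 = -C/6 - m/6)
P(L) = (1/2 + 5*L/6)*(29 + L) (P(L) = (L + 29)*(L + (-L/6 - 1/6*(-3))) = (29 + L)*(L + (-L/6 + 1/2)) = (29 + L)*(L + (1/2 - L/6)) = (29 + L)*(1/2 + 5*L/6) = (1/2 + 5*L/6)*(29 + L))
sqrt(-735 + P(-26))*u = sqrt(-735 + (29/2 + (5/6)*(-26)**2 + (74/3)*(-26)))*(-47) = sqrt(-735 + (29/2 + (5/6)*676 - 1924/3))*(-47) = sqrt(-735 + (29/2 + 1690/3 - 1924/3))*(-47) = sqrt(-735 - 127/2)*(-47) = sqrt(-1597/2)*(-47) = (I*sqrt(3194)/2)*(-47) = -47*I*sqrt(3194)/2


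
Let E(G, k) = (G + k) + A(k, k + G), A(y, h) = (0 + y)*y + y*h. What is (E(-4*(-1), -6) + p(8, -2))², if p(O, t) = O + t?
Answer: 2704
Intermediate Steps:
A(y, h) = y² + h*y (A(y, h) = y*y + h*y = y² + h*y)
E(G, k) = G + k + k*(G + 2*k) (E(G, k) = (G + k) + k*((k + G) + k) = (G + k) + k*((G + k) + k) = (G + k) + k*(G + 2*k) = G + k + k*(G + 2*k))
(E(-4*(-1), -6) + p(8, -2))² = ((-4*(-1) - 6 - 6*(-4*(-1) + 2*(-6))) + (8 - 2))² = ((4 - 6 - 6*(4 - 12)) + 6)² = ((4 - 6 - 6*(-8)) + 6)² = ((4 - 6 + 48) + 6)² = (46 + 6)² = 52² = 2704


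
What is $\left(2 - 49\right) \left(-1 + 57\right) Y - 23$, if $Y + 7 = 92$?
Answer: $-223743$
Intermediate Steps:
$Y = 85$ ($Y = -7 + 92 = 85$)
$\left(2 - 49\right) \left(-1 + 57\right) Y - 23 = \left(2 - 49\right) \left(-1 + 57\right) 85 - 23 = \left(-47\right) 56 \cdot 85 - 23 = \left(-2632\right) 85 - 23 = -223720 - 23 = -223743$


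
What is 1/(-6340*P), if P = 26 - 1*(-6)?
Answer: -1/202880 ≈ -4.9290e-6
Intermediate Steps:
P = 32 (P = 26 + 6 = 32)
1/(-6340*P) = 1/(-6340*32) = 1/(-202880) = -1/202880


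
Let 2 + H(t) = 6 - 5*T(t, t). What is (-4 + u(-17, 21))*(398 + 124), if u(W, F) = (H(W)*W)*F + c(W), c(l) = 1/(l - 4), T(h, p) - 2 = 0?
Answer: 7812078/7 ≈ 1.1160e+6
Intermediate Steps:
T(h, p) = 2 (T(h, p) = 2 + 0 = 2)
c(l) = 1/(-4 + l)
H(t) = -6 (H(t) = -2 + (6 - 5*2) = -2 + (6 - 10) = -2 - 4 = -6)
u(W, F) = 1/(-4 + W) - 6*F*W (u(W, F) = (-6*W)*F + 1/(-4 + W) = -6*F*W + 1/(-4 + W) = 1/(-4 + W) - 6*F*W)
(-4 + u(-17, 21))*(398 + 124) = (-4 + (1 - 6*21*(-17)*(-4 - 17))/(-4 - 17))*(398 + 124) = (-4 + (1 - 6*21*(-17)*(-21))/(-21))*522 = (-4 - (1 - 44982)/21)*522 = (-4 - 1/21*(-44981))*522 = (-4 + 44981/21)*522 = (44897/21)*522 = 7812078/7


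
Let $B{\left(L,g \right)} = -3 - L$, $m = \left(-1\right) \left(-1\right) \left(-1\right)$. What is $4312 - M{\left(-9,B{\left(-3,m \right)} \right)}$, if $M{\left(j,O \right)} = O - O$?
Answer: $4312$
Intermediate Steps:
$m = -1$ ($m = 1 \left(-1\right) = -1$)
$M{\left(j,O \right)} = 0$
$4312 - M{\left(-9,B{\left(-3,m \right)} \right)} = 4312 - 0 = 4312 + 0 = 4312$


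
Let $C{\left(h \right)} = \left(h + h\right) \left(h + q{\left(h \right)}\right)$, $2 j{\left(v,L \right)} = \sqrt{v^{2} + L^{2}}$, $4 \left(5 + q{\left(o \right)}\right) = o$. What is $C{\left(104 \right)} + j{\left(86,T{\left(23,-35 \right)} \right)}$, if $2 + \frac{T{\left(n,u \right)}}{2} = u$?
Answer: $26000 + \sqrt{3218} \approx 26057.0$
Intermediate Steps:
$q{\left(o \right)} = -5 + \frac{o}{4}$
$T{\left(n,u \right)} = -4 + 2 u$
$j{\left(v,L \right)} = \frac{\sqrt{L^{2} + v^{2}}}{2}$ ($j{\left(v,L \right)} = \frac{\sqrt{v^{2} + L^{2}}}{2} = \frac{\sqrt{L^{2} + v^{2}}}{2}$)
$C{\left(h \right)} = 2 h \left(-5 + \frac{5 h}{4}\right)$ ($C{\left(h \right)} = \left(h + h\right) \left(h + \left(-5 + \frac{h}{4}\right)\right) = 2 h \left(-5 + \frac{5 h}{4}\right)$)
$C{\left(104 \right)} + j{\left(86,T{\left(23,-35 \right)} \right)} = \frac{5}{2} \cdot 104 \left(-4 + 104\right) + \frac{\sqrt{\left(-4 + 2 \left(-35\right)\right)^{2} + 86^{2}}}{2} = \frac{5}{2} \cdot 104 \cdot 100 + \frac{\sqrt{\left(-4 - 70\right)^{2} + 7396}}{2} = 26000 + \frac{\sqrt{\left(-74\right)^{2} + 7396}}{2} = 26000 + \frac{\sqrt{5476 + 7396}}{2} = 26000 + \frac{\sqrt{12872}}{2} = 26000 + \frac{2 \sqrt{3218}}{2} = 26000 + \sqrt{3218}$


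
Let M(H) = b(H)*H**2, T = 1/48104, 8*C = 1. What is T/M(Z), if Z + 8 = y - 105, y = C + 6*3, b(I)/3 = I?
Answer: -64/7887471195681 ≈ -8.1141e-12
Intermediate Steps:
C = 1/8 (C = (1/8)*1 = 1/8 ≈ 0.12500)
b(I) = 3*I
y = 145/8 (y = 1/8 + 6*3 = 1/8 + 18 = 145/8 ≈ 18.125)
T = 1/48104 ≈ 2.0788e-5
Z = -759/8 (Z = -8 + (145/8 - 105) = -8 - 695/8 = -759/8 ≈ -94.875)
M(H) = 3*H**3 (M(H) = (3*H)*H**2 = 3*H**3)
T/M(Z) = 1/(48104*((3*(-759/8)**3))) = 1/(48104*((3*(-437245479/512)))) = 1/(48104*(-1311736437/512)) = (1/48104)*(-512/1311736437) = -64/7887471195681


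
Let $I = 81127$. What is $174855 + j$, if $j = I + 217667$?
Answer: $473649$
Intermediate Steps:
$j = 298794$ ($j = 81127 + 217667 = 298794$)
$174855 + j = 174855 + 298794 = 473649$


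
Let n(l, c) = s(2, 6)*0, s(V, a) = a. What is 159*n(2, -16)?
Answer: 0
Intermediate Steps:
n(l, c) = 0 (n(l, c) = 6*0 = 0)
159*n(2, -16) = 159*0 = 0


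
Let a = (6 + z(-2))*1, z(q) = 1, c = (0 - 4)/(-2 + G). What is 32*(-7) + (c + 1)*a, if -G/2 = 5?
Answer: -644/3 ≈ -214.67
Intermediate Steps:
G = -10 (G = -2*5 = -10)
c = ⅓ (c = (0 - 4)/(-2 - 10) = -4/(-12) = -4*(-1/12) = ⅓ ≈ 0.33333)
a = 7 (a = (6 + 1)*1 = 7*1 = 7)
32*(-7) + (c + 1)*a = 32*(-7) + (⅓ + 1)*7 = -224 + (4/3)*7 = -224 + 28/3 = -644/3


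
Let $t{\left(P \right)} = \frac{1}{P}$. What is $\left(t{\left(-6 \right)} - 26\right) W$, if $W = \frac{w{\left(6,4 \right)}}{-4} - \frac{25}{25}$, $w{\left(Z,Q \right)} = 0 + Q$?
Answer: $\frac{157}{3} \approx 52.333$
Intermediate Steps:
$w{\left(Z,Q \right)} = Q$
$W = -2$ ($W = \frac{4}{-4} - \frac{25}{25} = 4 \left(- \frac{1}{4}\right) - 1 = -1 - 1 = -2$)
$\left(t{\left(-6 \right)} - 26\right) W = \left(\frac{1}{-6} - 26\right) \left(-2\right) = \left(- \frac{1}{6} - 26\right) \left(-2\right) = \left(- \frac{157}{6}\right) \left(-2\right) = \frac{157}{3}$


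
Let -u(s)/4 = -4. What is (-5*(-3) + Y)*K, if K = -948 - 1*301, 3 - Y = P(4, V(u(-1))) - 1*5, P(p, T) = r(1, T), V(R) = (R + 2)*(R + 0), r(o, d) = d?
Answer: 330985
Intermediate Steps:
u(s) = 16 (u(s) = -4*(-4) = 16)
V(R) = R*(2 + R) (V(R) = (2 + R)*R = R*(2 + R))
P(p, T) = T
Y = -280 (Y = 3 - (16*(2 + 16) - 1*5) = 3 - (16*18 - 5) = 3 - (288 - 5) = 3 - 1*283 = 3 - 283 = -280)
K = -1249 (K = -948 - 301 = -1249)
(-5*(-3) + Y)*K = (-5*(-3) - 280)*(-1249) = (15 - 280)*(-1249) = -265*(-1249) = 330985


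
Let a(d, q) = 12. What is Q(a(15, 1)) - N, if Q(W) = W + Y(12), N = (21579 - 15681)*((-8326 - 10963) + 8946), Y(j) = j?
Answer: 61003038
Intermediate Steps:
N = -61003014 (N = 5898*(-19289 + 8946) = 5898*(-10343) = -61003014)
Q(W) = 12 + W (Q(W) = W + 12 = 12 + W)
Q(a(15, 1)) - N = (12 + 12) - 1*(-61003014) = 24 + 61003014 = 61003038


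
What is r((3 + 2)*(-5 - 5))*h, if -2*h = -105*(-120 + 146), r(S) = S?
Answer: -68250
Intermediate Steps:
h = 1365 (h = -(-1)*105*(-120 + 146)/2 = -(-1)*105*26/2 = -(-1)*2730/2 = -½*(-2730) = 1365)
r((3 + 2)*(-5 - 5))*h = ((3 + 2)*(-5 - 5))*1365 = (5*(-10))*1365 = -50*1365 = -68250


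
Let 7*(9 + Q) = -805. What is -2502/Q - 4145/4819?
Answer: 5771579/298778 ≈ 19.317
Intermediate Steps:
Q = -124 (Q = -9 + (1/7)*(-805) = -9 - 115 = -124)
-2502/Q - 4145/4819 = -2502/(-124) - 4145/4819 = -2502*(-1/124) - 4145*1/4819 = 1251/62 - 4145/4819 = 5771579/298778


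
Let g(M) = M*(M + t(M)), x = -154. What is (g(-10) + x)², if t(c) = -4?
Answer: 196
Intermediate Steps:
g(M) = M*(-4 + M) (g(M) = M*(M - 4) = M*(-4 + M))
(g(-10) + x)² = (-10*(-4 - 10) - 154)² = (-10*(-14) - 154)² = (140 - 154)² = (-14)² = 196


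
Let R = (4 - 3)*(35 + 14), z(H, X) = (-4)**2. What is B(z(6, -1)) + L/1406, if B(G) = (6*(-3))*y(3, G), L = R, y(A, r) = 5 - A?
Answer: -50567/1406 ≈ -35.965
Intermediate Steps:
z(H, X) = 16
R = 49 (R = 1*49 = 49)
L = 49
B(G) = -36 (B(G) = (6*(-3))*(5 - 1*3) = -18*(5 - 3) = -18*2 = -36)
B(z(6, -1)) + L/1406 = -36 + 49/1406 = -50567/1406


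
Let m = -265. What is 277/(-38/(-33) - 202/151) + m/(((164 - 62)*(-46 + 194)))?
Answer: -2604639857/1751136 ≈ -1487.4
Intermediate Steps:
277/(-38/(-33) - 202/151) + m/(((164 - 62)*(-46 + 194))) = 277/(-38/(-33) - 202/151) - 265*1/((-46 + 194)*(164 - 62)) = 277/(-38*(-1/33) - 202*1/151) - 265/(102*148) = 277/(38/33 - 202/151) - 265/15096 = 277/(-928/4983) - 265*1/15096 = 277*(-4983/928) - 265/15096 = -1380291/928 - 265/15096 = -2604639857/1751136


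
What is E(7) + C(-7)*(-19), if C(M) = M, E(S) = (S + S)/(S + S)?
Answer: 134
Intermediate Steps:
E(S) = 1 (E(S) = (2*S)/((2*S)) = (2*S)*(1/(2*S)) = 1)
E(7) + C(-7)*(-19) = 1 - 7*(-19) = 1 + 133 = 134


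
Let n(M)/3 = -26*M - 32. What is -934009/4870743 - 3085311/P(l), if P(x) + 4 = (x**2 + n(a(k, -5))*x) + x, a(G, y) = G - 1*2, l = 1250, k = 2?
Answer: -16376228713787/7032115723278 ≈ -2.3288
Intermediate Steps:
a(G, y) = -2 + G (a(G, y) = G - 2 = -2 + G)
n(M) = -96 - 78*M (n(M) = 3*(-26*M - 32) = 3*(-32 - 26*M) = -96 - 78*M)
P(x) = -4 + x**2 - 95*x (P(x) = -4 + ((x**2 + (-96 - 78*(-2 + 2))*x) + x) = -4 + ((x**2 + (-96 - 78*0)*x) + x) = -4 + ((x**2 + (-96 + 0)*x) + x) = -4 + ((x**2 - 96*x) + x) = -4 + (x**2 - 95*x) = -4 + x**2 - 95*x)
-934009/4870743 - 3085311/P(l) = -934009/4870743 - 3085311/(-4 + 1250**2 - 95*1250) = -934009*1/4870743 - 3085311/(-4 + 1562500 - 118750) = -934009/4870743 - 3085311/1443746 = -16376228713787/7032115723278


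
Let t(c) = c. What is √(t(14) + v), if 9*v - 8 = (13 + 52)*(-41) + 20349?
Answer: √17818/3 ≈ 44.495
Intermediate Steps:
v = 17692/9 (v = 8/9 + ((13 + 52)*(-41) + 20349)/9 = 8/9 + (65*(-41) + 20349)/9 = 8/9 + (-2665 + 20349)/9 = 8/9 + (⅑)*17684 = 8/9 + 17684/9 = 17692/9 ≈ 1965.8)
√(t(14) + v) = √(14 + 17692/9) = √(17818/9) = √17818/3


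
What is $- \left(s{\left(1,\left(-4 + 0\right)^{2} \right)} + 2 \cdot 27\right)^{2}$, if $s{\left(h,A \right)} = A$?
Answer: $-4900$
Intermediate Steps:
$- \left(s{\left(1,\left(-4 + 0\right)^{2} \right)} + 2 \cdot 27\right)^{2} = - \left(\left(-4 + 0\right)^{2} + 2 \cdot 27\right)^{2} = - \left(\left(-4\right)^{2} + 54\right)^{2} = - \left(16 + 54\right)^{2} = - 70^{2} = \left(-1\right) 4900 = -4900$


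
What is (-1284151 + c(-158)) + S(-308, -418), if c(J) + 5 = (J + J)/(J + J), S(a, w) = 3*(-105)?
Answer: -1284470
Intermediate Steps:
S(a, w) = -315
c(J) = -4 (c(J) = -5 + (J + J)/(J + J) = -5 + (2*J)/((2*J)) = -5 + (1/(2*J))*(2*J) = -5 + 1 = -4)
(-1284151 + c(-158)) + S(-308, -418) = (-1284151 - 4) - 315 = -1284155 - 315 = -1284470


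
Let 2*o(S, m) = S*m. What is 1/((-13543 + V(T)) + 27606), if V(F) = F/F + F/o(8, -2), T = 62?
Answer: 4/56225 ≈ 7.1143e-5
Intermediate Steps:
o(S, m) = S*m/2 (o(S, m) = (S*m)/2 = S*m/2)
V(F) = 1 - F/8 (V(F) = F/F + F/(((½)*8*(-2))) = 1 + F/(-8) = 1 + F*(-⅛) = 1 - F/8)
1/((-13543 + V(T)) + 27606) = 1/((-13543 + (1 - ⅛*62)) + 27606) = 1/((-13543 + (1 - 31/4)) + 27606) = 1/((-13543 - 27/4) + 27606) = 1/(-54199/4 + 27606) = 1/(56225/4) = 4/56225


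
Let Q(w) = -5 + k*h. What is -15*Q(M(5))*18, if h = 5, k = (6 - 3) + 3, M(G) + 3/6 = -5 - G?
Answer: -6750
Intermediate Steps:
M(G) = -11/2 - G (M(G) = -1/2 + (-5 - G) = -11/2 - G)
k = 6 (k = 3 + 3 = 6)
Q(w) = 25 (Q(w) = -5 + 6*5 = -5 + 30 = 25)
-15*Q(M(5))*18 = -15*25*18 = -375*18 = -6750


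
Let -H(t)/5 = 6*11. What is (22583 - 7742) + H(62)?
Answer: 14511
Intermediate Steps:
H(t) = -330 (H(t) = -30*11 = -5*66 = -330)
(22583 - 7742) + H(62) = (22583 - 7742) - 330 = 14841 - 330 = 14511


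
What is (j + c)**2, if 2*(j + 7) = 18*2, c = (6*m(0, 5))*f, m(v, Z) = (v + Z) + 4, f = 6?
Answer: 112225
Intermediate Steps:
m(v, Z) = 4 + Z + v (m(v, Z) = (Z + v) + 4 = 4 + Z + v)
c = 324 (c = (6*(4 + 5 + 0))*6 = (6*9)*6 = 54*6 = 324)
j = 11 (j = -7 + (18*2)/2 = -7 + (1/2)*36 = -7 + 18 = 11)
(j + c)**2 = (11 + 324)**2 = 335**2 = 112225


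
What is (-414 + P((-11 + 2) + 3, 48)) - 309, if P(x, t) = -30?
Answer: -753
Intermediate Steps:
(-414 + P((-11 + 2) + 3, 48)) - 309 = (-414 - 30) - 309 = -444 - 309 = -753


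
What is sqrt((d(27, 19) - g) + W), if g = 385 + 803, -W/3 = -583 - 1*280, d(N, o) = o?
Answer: 2*sqrt(355) ≈ 37.683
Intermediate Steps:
W = 2589 (W = -3*(-583 - 1*280) = -3*(-583 - 280) = -3*(-863) = 2589)
g = 1188
sqrt((d(27, 19) - g) + W) = sqrt((19 - 1*1188) + 2589) = sqrt((19 - 1188) + 2589) = sqrt(-1169 + 2589) = sqrt(1420) = 2*sqrt(355)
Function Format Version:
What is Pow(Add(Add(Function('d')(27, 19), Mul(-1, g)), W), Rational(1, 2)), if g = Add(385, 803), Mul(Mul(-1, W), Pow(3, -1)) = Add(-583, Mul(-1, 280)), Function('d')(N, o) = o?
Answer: Mul(2, Pow(355, Rational(1, 2))) ≈ 37.683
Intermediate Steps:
W = 2589 (W = Mul(-3, Add(-583, Mul(-1, 280))) = Mul(-3, Add(-583, -280)) = Mul(-3, -863) = 2589)
g = 1188
Pow(Add(Add(Function('d')(27, 19), Mul(-1, g)), W), Rational(1, 2)) = Pow(Add(Add(19, Mul(-1, 1188)), 2589), Rational(1, 2)) = Pow(Add(Add(19, -1188), 2589), Rational(1, 2)) = Pow(Add(-1169, 2589), Rational(1, 2)) = Pow(1420, Rational(1, 2)) = Mul(2, Pow(355, Rational(1, 2)))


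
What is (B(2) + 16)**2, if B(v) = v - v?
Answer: 256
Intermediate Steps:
B(v) = 0
(B(2) + 16)**2 = (0 + 16)**2 = 16**2 = 256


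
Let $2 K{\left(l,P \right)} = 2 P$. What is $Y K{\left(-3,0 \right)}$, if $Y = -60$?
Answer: $0$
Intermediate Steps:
$K{\left(l,P \right)} = P$ ($K{\left(l,P \right)} = \frac{2 P}{2} = P$)
$Y K{\left(-3,0 \right)} = \left(-60\right) 0 = 0$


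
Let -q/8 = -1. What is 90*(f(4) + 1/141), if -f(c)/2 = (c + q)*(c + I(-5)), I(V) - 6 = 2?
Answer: -1218210/47 ≈ -25919.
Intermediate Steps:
q = 8 (q = -8*(-1) = 8)
I(V) = 8 (I(V) = 6 + 2 = 8)
f(c) = -2*(8 + c)**2 (f(c) = -2*(c + 8)*(c + 8) = -2*(8 + c)*(8 + c) = -2*(8 + c)**2)
90*(f(4) + 1/141) = 90*((-128 - 32*4 - 2*4**2) + 1/141) = 90*((-128 - 128 - 2*16) + 1/141) = 90*((-128 - 128 - 32) + 1/141) = 90*(-288 + 1/141) = 90*(-40607/141) = -1218210/47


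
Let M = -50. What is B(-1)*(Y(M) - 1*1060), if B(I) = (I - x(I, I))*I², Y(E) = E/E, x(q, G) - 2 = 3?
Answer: 6354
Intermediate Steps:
x(q, G) = 5 (x(q, G) = 2 + 3 = 5)
Y(E) = 1
B(I) = I²*(-5 + I) (B(I) = (I - 1*5)*I² = (I - 5)*I² = (-5 + I)*I² = I²*(-5 + I))
B(-1)*(Y(M) - 1*1060) = ((-1)²*(-5 - 1))*(1 - 1*1060) = (1*(-6))*(1 - 1060) = -6*(-1059) = 6354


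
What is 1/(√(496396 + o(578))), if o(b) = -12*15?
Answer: √124054/248108 ≈ 0.0014196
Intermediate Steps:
o(b) = -180
1/(√(496396 + o(578))) = 1/(√(496396 - 180)) = 1/(√496216) = 1/(2*√124054) = √124054/248108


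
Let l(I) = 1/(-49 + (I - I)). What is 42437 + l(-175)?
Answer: 2079412/49 ≈ 42437.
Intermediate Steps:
l(I) = -1/49 (l(I) = 1/(-49 + 0) = 1/(-49) = -1/49)
42437 + l(-175) = 42437 - 1/49 = 2079412/49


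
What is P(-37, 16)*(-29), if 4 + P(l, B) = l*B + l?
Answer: 18357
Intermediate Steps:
P(l, B) = -4 + l + B*l (P(l, B) = -4 + (l*B + l) = -4 + (B*l + l) = -4 + (l + B*l) = -4 + l + B*l)
P(-37, 16)*(-29) = (-4 - 37 + 16*(-37))*(-29) = (-4 - 37 - 592)*(-29) = -633*(-29) = 18357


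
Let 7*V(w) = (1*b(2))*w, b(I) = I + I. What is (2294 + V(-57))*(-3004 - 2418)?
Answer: -85830260/7 ≈ -1.2261e+7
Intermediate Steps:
b(I) = 2*I
V(w) = 4*w/7 (V(w) = ((1*(2*2))*w)/7 = ((1*4)*w)/7 = (4*w)/7 = 4*w/7)
(2294 + V(-57))*(-3004 - 2418) = (2294 + (4/7)*(-57))*(-3004 - 2418) = (2294 - 228/7)*(-5422) = (15830/7)*(-5422) = -85830260/7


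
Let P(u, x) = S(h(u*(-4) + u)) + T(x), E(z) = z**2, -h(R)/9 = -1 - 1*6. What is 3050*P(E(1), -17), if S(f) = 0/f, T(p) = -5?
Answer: -15250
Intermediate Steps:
h(R) = 63 (h(R) = -9*(-1 - 1*6) = -9*(-1 - 6) = -9*(-7) = 63)
S(f) = 0
P(u, x) = -5 (P(u, x) = 0 - 5 = -5)
3050*P(E(1), -17) = 3050*(-5) = -15250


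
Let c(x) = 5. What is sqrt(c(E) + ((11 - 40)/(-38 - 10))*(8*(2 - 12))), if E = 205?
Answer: I*sqrt(390)/3 ≈ 6.5828*I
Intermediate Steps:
sqrt(c(E) + ((11 - 40)/(-38 - 10))*(8*(2 - 12))) = sqrt(5 + ((11 - 40)/(-38 - 10))*(8*(2 - 12))) = sqrt(5 + (-29/(-48))*(8*(-10))) = sqrt(5 - 29*(-1/48)*(-80)) = sqrt(5 + (29/48)*(-80)) = sqrt(5 - 145/3) = sqrt(-130/3) = I*sqrt(390)/3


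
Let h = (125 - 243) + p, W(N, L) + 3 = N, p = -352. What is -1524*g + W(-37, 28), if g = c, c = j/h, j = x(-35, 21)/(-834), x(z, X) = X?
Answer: -1309267/32665 ≈ -40.082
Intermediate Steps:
W(N, L) = -3 + N
h = -470 (h = (125 - 243) - 352 = -118 - 352 = -470)
j = -7/278 (j = 21/(-834) = 21*(-1/834) = -7/278 ≈ -0.025180)
c = 7/130660 (c = -7/278/(-470) = -7/278*(-1/470) = 7/130660 ≈ 5.3574e-5)
g = 7/130660 ≈ 5.3574e-5
-1524*g + W(-37, 28) = -1524*7/130660 + (-3 - 37) = -2667/32665 - 40 = -1309267/32665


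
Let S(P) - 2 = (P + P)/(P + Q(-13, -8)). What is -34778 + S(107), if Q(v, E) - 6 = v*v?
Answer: -4903309/141 ≈ -34775.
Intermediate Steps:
Q(v, E) = 6 + v² (Q(v, E) = 6 + v*v = 6 + v²)
S(P) = 2 + 2*P/(175 + P) (S(P) = 2 + (P + P)/(P + (6 + (-13)²)) = 2 + (2*P)/(P + (6 + 169)) = 2 + (2*P)/(P + 175) = 2 + (2*P)/(175 + P) = 2 + 2*P/(175 + P))
-34778 + S(107) = -34778 + 2*(175 + 2*107)/(175 + 107) = -34778 + 2*(175 + 214)/282 = -34778 + 2*(1/282)*389 = -34778 + 389/141 = -4903309/141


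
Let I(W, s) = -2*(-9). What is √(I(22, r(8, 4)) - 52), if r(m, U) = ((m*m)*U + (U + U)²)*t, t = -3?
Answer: I*√34 ≈ 5.8309*I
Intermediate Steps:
r(m, U) = -12*U² - 3*U*m² (r(m, U) = ((m*m)*U + (U + U)²)*(-3) = (m²*U + (2*U)²)*(-3) = (U*m² + 4*U²)*(-3) = (4*U² + U*m²)*(-3) = -12*U² - 3*U*m²)
I(W, s) = 18
√(I(22, r(8, 4)) - 52) = √(18 - 52) = √(-34) = I*√34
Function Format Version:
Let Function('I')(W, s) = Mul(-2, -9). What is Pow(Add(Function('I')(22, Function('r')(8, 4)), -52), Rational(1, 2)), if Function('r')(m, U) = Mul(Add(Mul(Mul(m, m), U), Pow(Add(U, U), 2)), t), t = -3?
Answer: Mul(I, Pow(34, Rational(1, 2))) ≈ Mul(5.8309, I)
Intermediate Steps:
Function('r')(m, U) = Add(Mul(-12, Pow(U, 2)), Mul(-3, U, Pow(m, 2))) (Function('r')(m, U) = Mul(Add(Mul(Mul(m, m), U), Pow(Add(U, U), 2)), -3) = Mul(Add(Mul(Pow(m, 2), U), Pow(Mul(2, U), 2)), -3) = Mul(Add(Mul(U, Pow(m, 2)), Mul(4, Pow(U, 2))), -3) = Mul(Add(Mul(4, Pow(U, 2)), Mul(U, Pow(m, 2))), -3) = Add(Mul(-12, Pow(U, 2)), Mul(-3, U, Pow(m, 2))))
Function('I')(W, s) = 18
Pow(Add(Function('I')(22, Function('r')(8, 4)), -52), Rational(1, 2)) = Pow(Add(18, -52), Rational(1, 2)) = Pow(-34, Rational(1, 2)) = Mul(I, Pow(34, Rational(1, 2)))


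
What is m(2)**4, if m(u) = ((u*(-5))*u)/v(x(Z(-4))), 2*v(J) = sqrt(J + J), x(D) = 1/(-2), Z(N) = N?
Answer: 2560000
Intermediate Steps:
x(D) = -1/2
v(J) = sqrt(2)*sqrt(J)/2 (v(J) = sqrt(J + J)/2 = sqrt(2*J)/2 = (sqrt(2)*sqrt(J))/2 = sqrt(2)*sqrt(J)/2)
m(u) = 10*I*u**2 (m(u) = ((u*(-5))*u)/((sqrt(2)*sqrt(-1/2)/2)) = ((-5*u)*u)/((sqrt(2)*(I*sqrt(2)/2)/2)) = (-5*u**2)/((I/2)) = (-5*u**2)*(-2*I) = 10*I*u**2)
m(2)**4 = (10*I*2**2)**4 = (10*I*4)**4 = (40*I)**4 = 2560000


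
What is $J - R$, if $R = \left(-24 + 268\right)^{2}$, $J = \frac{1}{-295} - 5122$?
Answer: $- \frac{19074111}{295} \approx -64658.0$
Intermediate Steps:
$J = - \frac{1510991}{295}$ ($J = - \frac{1}{295} - 5122 = - \frac{1510991}{295} \approx -5122.0$)
$R = 59536$ ($R = 244^{2} = 59536$)
$J - R = - \frac{1510991}{295} - 59536 = - \frac{19074111}{295}$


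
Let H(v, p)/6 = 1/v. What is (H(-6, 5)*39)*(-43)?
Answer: 1677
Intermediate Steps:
H(v, p) = 6/v
(H(-6, 5)*39)*(-43) = ((6/(-6))*39)*(-43) = ((6*(-1/6))*39)*(-43) = -1*39*(-43) = -39*(-43) = 1677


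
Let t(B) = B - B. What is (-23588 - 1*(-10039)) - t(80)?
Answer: -13549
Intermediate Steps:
t(B) = 0
(-23588 - 1*(-10039)) - t(80) = (-23588 - 1*(-10039)) - 1*0 = (-23588 + 10039) + 0 = -13549 + 0 = -13549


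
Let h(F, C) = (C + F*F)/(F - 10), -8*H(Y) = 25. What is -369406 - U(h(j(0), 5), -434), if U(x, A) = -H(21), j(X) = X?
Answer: -2955273/8 ≈ -3.6941e+5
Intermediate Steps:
H(Y) = -25/8 (H(Y) = -1/8*25 = -25/8)
h(F, C) = (C + F**2)/(-10 + F)
U(x, A) = 25/8 (U(x, A) = -1*(-25/8) = 25/8)
-369406 - U(h(j(0), 5), -434) = -369406 - 1*25/8 = -369406 - 25/8 = -2955273/8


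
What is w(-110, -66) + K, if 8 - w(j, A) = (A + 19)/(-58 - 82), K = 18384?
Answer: 2574833/140 ≈ 18392.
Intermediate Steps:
w(j, A) = 1139/140 + A/140 (w(j, A) = 8 - (A + 19)/(-58 - 82) = 8 - (19 + A)/(-140) = 8 - (19 + A)*(-1)/140 = 8 - (-19/140 - A/140) = 8 + (19/140 + A/140) = 1139/140 + A/140)
w(-110, -66) + K = (1139/140 + (1/140)*(-66)) + 18384 = (1139/140 - 33/70) + 18384 = 1073/140 + 18384 = 2574833/140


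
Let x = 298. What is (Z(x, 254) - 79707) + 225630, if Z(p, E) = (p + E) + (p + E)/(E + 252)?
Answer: 1611237/11 ≈ 1.4648e+5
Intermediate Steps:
Z(p, E) = E + p + (E + p)/(252 + E) (Z(p, E) = (E + p) + (E + p)/(252 + E) = E + p + (E + p)/(252 + E))
(Z(x, 254) - 79707) + 225630 = ((254**2 + 253*254 + 253*298 + 254*298)/(252 + 254) - 79707) + 225630 = ((64516 + 64262 + 75394 + 75692)/506 - 79707) + 225630 = ((1/506)*279864 - 79707) + 225630 = (6084/11 - 79707) + 225630 = -870693/11 + 225630 = 1611237/11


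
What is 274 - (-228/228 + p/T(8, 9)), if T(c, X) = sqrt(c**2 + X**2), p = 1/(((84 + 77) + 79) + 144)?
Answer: 275 - sqrt(145)/55680 ≈ 275.00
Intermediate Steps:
p = 1/384 (p = 1/((161 + 79) + 144) = 1/(240 + 144) = 1/384 ≈ 0.0026042)
T(c, X) = sqrt(X**2 + c**2)
274 - (-228/228 + p/T(8, 9)) = 274 - (-228/228 + 1/(384*(sqrt(9**2 + 8**2)))) = 274 - (-228*1/228 + 1/(384*(sqrt(81 + 64)))) = 274 - (-1 + 1/(384*(sqrt(145)))) = 274 - (-1 + (sqrt(145)/145)/384) = 274 - (-1 + sqrt(145)/55680) = 274 + (1 - sqrt(145)/55680) = 275 - sqrt(145)/55680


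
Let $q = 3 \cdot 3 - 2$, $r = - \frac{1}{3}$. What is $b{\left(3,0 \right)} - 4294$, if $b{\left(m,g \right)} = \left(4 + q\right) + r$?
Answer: $- \frac{12850}{3} \approx -4283.3$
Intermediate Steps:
$r = - \frac{1}{3}$ ($r = \left(-1\right) \frac{1}{3} = - \frac{1}{3} \approx -0.33333$)
$q = 7$ ($q = 9 - 2 = 7$)
$b{\left(m,g \right)} = \frac{32}{3}$ ($b{\left(m,g \right)} = \left(4 + 7\right) - \frac{1}{3} = 11 - \frac{1}{3} = \frac{32}{3}$)
$b{\left(3,0 \right)} - 4294 = \frac{32}{3} - 4294 = - \frac{12850}{3}$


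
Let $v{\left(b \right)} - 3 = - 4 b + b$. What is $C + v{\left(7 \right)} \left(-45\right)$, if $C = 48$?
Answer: $858$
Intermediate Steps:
$v{\left(b \right)} = 3 - 3 b$ ($v{\left(b \right)} = 3 + \left(- 4 b + b\right) = 3 - 3 b$)
$C + v{\left(7 \right)} \left(-45\right) = 48 + \left(3 - 21\right) \left(-45\right) = 48 - -810 = 48 + 810 = 858$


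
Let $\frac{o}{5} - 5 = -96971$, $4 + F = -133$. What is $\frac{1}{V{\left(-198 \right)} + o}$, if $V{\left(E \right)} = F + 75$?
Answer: $- \frac{1}{484892} \approx -2.0623 \cdot 10^{-6}$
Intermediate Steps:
$F = -137$ ($F = -4 - 133 = -137$)
$o = -484830$ ($o = 25 + 5 \left(-96971\right) = 25 - 484855 = -484830$)
$V{\left(E \right)} = -62$ ($V{\left(E \right)} = -137 + 75 = -62$)
$\frac{1}{V{\left(-198 \right)} + o} = \frac{1}{-62 - 484830} = \frac{1}{-484892} = - \frac{1}{484892}$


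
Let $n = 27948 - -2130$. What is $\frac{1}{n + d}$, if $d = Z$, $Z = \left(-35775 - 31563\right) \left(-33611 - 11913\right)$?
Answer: $\frac{1}{3065525190} \approx 3.2621 \cdot 10^{-10}$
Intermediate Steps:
$n = 30078$ ($n = 27948 + 2130 = 30078$)
$Z = 3065495112$ ($Z = \left(-67338\right) \left(-45524\right) = 3065495112$)
$d = 3065495112$
$\frac{1}{n + d} = \frac{1}{30078 + 3065495112} = \frac{1}{3065525190}$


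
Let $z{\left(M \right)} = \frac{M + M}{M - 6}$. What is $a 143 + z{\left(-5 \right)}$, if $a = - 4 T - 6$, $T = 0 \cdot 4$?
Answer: $- \frac{9428}{11} \approx -857.09$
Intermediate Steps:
$T = 0$
$a = -6$ ($a = \left(-4\right) 0 - 6 = 0 - 6 = -6$)
$z{\left(M \right)} = \frac{2 M}{-6 + M}$
$a 143 + z{\left(-5 \right)} = \left(-6\right) 143 + 2 \left(-5\right) \frac{1}{-6 - 5} = -858 + 2 \left(-5\right) \frac{1}{-11} = -858 + 2 \left(-5\right) \left(- \frac{1}{11}\right) = -858 + \frac{10}{11} = - \frac{9428}{11}$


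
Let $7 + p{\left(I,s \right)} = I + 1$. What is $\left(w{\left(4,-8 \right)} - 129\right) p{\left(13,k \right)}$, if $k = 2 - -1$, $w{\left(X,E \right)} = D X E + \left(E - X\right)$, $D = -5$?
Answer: $133$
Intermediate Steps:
$w{\left(X,E \right)} = E - X - 5 E X$ ($w{\left(X,E \right)} = - 5 X E + \left(E - X\right) = - 5 E X + \left(E - X\right) = E - X - 5 E X$)
$k = 3$ ($k = 2 + 1 = 3$)
$p{\left(I,s \right)} = -6 + I$ ($p{\left(I,s \right)} = -7 + \left(I + 1\right) = -7 + \left(1 + I\right) = -6 + I$)
$\left(w{\left(4,-8 \right)} - 129\right) p{\left(13,k \right)} = \left(\left(-8 - 4 - \left(-40\right) 4\right) - 129\right) \left(-6 + 13\right) = \left(\left(-8 - 4 + 160\right) - 129\right) 7 = \left(148 - 129\right) 7 = 19 \cdot 7 = 133$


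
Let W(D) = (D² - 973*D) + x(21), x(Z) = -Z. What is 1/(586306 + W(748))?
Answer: 1/417985 ≈ 2.3924e-6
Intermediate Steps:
W(D) = -21 + D² - 973*D (W(D) = (D² - 973*D) - 1*21 = (D² - 973*D) - 21 = -21 + D² - 973*D)
1/(586306 + W(748)) = 1/(586306 + (-21 + 748² - 973*748)) = 1/(586306 + (-21 + 559504 - 727804)) = 1/(586306 - 168321) = 1/417985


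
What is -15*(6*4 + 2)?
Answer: -390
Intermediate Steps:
-15*(6*4 + 2) = -15*(24 + 2) = -15*26 = -390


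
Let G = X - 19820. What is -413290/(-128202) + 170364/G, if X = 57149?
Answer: 270063101/34678641 ≈ 7.7876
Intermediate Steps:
G = 37329 (G = 57149 - 19820 = 37329)
-413290/(-128202) + 170364/G = -413290/(-128202) + 170364/37329 = -413290*(-1/128202) + 170364*(1/37329) = 206645/64101 + 56788/12443 = 270063101/34678641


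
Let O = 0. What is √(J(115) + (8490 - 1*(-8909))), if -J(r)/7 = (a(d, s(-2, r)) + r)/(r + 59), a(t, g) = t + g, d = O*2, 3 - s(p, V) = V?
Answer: √58529830/58 ≈ 131.90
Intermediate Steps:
s(p, V) = 3 - V
d = 0 (d = 0*2 = 0)
a(t, g) = g + t
J(r) = -21/(59 + r) (J(r) = -7*(((3 - r) + 0) + r)/(r + 59) = -7*((3 - r) + r)/(59 + r) = -21/(59 + r))
√(J(115) + (8490 - 1*(-8909))) = √(-21/(59 + 115) + (8490 - 1*(-8909))) = √(-21/174 + (8490 + 8909)) = √(-21*1/174 + 17399) = √(-7/58 + 17399) = √(1009135/58) = √58529830/58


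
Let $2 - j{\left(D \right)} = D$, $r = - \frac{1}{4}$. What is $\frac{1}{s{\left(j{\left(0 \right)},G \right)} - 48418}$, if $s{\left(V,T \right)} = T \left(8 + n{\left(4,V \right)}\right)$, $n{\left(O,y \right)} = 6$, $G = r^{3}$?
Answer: $- \frac{32}{1549383} \approx -2.0653 \cdot 10^{-5}$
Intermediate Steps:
$r = - \frac{1}{4}$ ($r = \left(-1\right) \frac{1}{4} = - \frac{1}{4} \approx -0.25$)
$j{\left(D \right)} = 2 - D$
$G = - \frac{1}{64}$ ($G = \left(- \frac{1}{4}\right)^{3} = - \frac{1}{64} \approx -0.015625$)
$s{\left(V,T \right)} = 14 T$ ($s{\left(V,T \right)} = T \left(8 + 6\right) = T 14 = 14 T$)
$\frac{1}{s{\left(j{\left(0 \right)},G \right)} - 48418} = \frac{1}{14 \left(- \frac{1}{64}\right) - 48418} = \frac{1}{- \frac{7}{32} - 48418} = \frac{1}{- \frac{1549383}{32}} = - \frac{32}{1549383}$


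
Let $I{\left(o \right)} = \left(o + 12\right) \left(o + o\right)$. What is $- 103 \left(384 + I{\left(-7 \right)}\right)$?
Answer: $-32342$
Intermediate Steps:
$I{\left(o \right)} = 2 o \left(12 + o\right)$ ($I{\left(o \right)} = \left(12 + o\right) 2 o = 2 o \left(12 + o\right)$)
$- 103 \left(384 + I{\left(-7 \right)}\right) = - 103 \left(384 + 2 \left(-7\right) \left(12 - 7\right)\right) = - 103 \left(384 + 2 \left(-7\right) 5\right) = - 103 \left(384 - 70\right) = \left(-103\right) 314 = -32342$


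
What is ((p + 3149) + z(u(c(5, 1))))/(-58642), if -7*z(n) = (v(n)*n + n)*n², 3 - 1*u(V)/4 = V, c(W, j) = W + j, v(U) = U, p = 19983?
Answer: -71458/205247 ≈ -0.34816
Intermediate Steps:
u(V) = 12 - 4*V
z(n) = -n²*(n + n²)/7 (z(n) = -(n*n + n)*n²/7 = -(n² + n)*n²/7 = -(n + n²)*n²/7 = -n²*(n + n²)/7)
((p + 3149) + z(u(c(5, 1))))/(-58642) = ((19983 + 3149) + (12 - 4*(5 + 1))³*(-1 - (12 - 4*(5 + 1)))/7)/(-58642) = (23132 + (12 - 4*6)³*(-1 - (12 - 4*6))/7)*(-1/58642) = (23132 + (12 - 24)³*(-1 - (12 - 24))/7)*(-1/58642) = (23132 + (⅐)*(-12)³*(-1 - 1*(-12)))*(-1/58642) = (23132 + (⅐)*(-1728)*(-1 + 12))*(-1/58642) = (23132 + (⅐)*(-1728)*11)*(-1/58642) = (23132 - 19008/7)*(-1/58642) = (142916/7)*(-1/58642) = -71458/205247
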